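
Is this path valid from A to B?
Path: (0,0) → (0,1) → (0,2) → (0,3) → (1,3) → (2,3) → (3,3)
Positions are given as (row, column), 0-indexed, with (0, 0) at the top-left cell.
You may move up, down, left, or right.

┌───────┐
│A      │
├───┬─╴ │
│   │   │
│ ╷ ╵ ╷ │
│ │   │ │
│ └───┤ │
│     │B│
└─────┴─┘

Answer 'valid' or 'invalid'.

Checking path validity:
Result: All consecutive moves are passable.

valid

Correct solution:

┌───────┐
│A → → ↓│
├───┬─╴ │
│   │  ↓│
│ ╷ ╵ ╷ │
│ │   │↓│
│ └───┤ │
│     │B│
└─────┴─┘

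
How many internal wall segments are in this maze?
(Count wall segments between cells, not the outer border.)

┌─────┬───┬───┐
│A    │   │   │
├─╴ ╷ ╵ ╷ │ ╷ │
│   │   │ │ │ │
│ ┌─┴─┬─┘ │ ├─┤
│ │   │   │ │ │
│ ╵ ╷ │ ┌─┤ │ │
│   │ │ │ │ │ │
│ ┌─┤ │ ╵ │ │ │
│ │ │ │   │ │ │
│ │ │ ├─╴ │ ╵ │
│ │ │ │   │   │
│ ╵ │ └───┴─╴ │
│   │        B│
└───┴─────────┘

Counting internal wall segments:
Total internal walls: 36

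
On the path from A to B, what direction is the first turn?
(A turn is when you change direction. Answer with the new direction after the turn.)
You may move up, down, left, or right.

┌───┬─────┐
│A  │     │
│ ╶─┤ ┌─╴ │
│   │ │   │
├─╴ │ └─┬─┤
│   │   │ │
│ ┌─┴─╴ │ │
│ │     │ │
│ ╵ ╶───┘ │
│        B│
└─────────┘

Directions: down, right, down, left, down, down, right, right, right, right
First turn direction: right

Solution:

┌───┬─────┐
│A  │     │
│ ╶─┤ ┌─╴ │
│↳ ↓│ │   │
├─╴ │ └─┬─┤
│↓ ↲│   │ │
│ ┌─┴─╴ │ │
│↓│     │ │
│ ╵ ╶───┘ │
│↳ → → → B│
└─────────┘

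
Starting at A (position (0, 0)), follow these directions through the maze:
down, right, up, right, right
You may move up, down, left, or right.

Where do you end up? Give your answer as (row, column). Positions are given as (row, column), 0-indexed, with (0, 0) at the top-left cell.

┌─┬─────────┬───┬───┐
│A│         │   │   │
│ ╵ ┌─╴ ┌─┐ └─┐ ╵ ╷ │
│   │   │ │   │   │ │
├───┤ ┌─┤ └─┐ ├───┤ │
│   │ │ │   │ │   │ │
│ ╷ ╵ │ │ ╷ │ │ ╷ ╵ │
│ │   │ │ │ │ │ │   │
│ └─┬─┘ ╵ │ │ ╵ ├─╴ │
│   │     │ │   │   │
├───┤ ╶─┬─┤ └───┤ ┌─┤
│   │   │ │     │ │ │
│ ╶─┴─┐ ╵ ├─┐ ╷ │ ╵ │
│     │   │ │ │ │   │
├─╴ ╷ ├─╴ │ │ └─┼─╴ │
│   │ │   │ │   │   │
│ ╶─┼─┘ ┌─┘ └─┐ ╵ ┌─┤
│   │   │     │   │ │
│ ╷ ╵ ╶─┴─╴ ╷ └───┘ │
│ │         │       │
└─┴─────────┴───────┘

Following directions step by step:
Start: (0, 0)
  down: (0, 0) → (1, 0)
  right: (1, 0) → (1, 1)
  up: (1, 1) → (0, 1)
  right: (0, 1) → (0, 2)
  right: (0, 2) → (0, 3)
Final position: (0, 3)

Path taken:

┌─┬─────────┬───┬───┐
│A│↱ → B    │   │   │
│ ╵ ┌─╴ ┌─┐ └─┐ ╵ ╷ │
│↳ ↑│   │ │   │   │ │
├───┤ ┌─┤ └─┐ ├───┤ │
│   │ │ │   │ │   │ │
│ ╷ ╵ │ │ ╷ │ │ ╷ ╵ │
│ │   │ │ │ │ │ │   │
│ └─┬─┘ ╵ │ │ ╵ ├─╴ │
│   │     │ │   │   │
├───┤ ╶─┬─┤ └───┤ ┌─┤
│   │   │ │     │ │ │
│ ╶─┴─┐ ╵ ├─┐ ╷ │ ╵ │
│     │   │ │ │ │   │
├─╴ ╷ ├─╴ │ │ └─┼─╴ │
│   │ │   │ │   │   │
│ ╶─┼─┘ ┌─┘ └─┐ ╵ ┌─┤
│   │   │     │   │ │
│ ╷ ╵ ╶─┴─╴ ╷ └───┘ │
│ │         │       │
└─┴─────────┴───────┘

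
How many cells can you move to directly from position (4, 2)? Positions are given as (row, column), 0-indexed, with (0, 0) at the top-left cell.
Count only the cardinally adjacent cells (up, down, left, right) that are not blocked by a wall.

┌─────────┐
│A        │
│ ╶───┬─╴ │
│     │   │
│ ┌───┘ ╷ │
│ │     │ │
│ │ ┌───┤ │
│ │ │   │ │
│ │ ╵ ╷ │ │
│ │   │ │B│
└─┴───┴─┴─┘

Checking passable neighbors of (4, 2):
Neighbors: (3, 2), (4, 1)
Count: 2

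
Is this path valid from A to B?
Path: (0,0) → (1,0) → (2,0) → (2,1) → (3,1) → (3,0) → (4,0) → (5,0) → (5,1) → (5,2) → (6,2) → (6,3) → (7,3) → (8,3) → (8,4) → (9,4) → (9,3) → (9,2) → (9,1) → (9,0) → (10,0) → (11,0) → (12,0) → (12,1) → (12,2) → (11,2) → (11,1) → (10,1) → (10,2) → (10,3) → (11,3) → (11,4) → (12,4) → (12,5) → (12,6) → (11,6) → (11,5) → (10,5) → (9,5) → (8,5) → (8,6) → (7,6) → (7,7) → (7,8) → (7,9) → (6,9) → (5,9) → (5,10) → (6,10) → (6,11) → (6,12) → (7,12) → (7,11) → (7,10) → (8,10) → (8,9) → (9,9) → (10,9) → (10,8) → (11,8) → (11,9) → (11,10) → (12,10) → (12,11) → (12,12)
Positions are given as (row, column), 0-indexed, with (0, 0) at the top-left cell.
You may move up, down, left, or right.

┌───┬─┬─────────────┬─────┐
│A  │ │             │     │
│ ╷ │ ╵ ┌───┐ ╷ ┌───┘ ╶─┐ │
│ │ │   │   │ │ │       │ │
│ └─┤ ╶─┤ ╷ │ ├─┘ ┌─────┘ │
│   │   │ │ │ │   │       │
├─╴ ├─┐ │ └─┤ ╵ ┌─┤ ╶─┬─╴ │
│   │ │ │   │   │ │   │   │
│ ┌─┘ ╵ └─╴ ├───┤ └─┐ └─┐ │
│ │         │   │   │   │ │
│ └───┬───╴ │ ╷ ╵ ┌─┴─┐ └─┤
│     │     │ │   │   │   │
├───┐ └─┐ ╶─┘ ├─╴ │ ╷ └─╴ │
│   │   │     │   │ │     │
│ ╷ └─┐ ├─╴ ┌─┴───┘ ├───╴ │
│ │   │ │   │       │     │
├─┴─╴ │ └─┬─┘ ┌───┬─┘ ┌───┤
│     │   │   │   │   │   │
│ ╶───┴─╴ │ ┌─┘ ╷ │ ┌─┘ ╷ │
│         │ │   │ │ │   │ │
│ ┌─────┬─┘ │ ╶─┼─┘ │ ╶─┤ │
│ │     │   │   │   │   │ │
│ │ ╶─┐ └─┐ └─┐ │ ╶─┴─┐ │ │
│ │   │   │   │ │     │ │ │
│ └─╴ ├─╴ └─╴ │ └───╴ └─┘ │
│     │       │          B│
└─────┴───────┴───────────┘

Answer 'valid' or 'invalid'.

Checking path validity:
Result: All consecutive moves are passable.

valid

Correct solution:

┌───┬─┬─────────────┬─────┐
│A  │ │             │     │
│ ╷ │ ╵ ┌───┐ ╷ ┌───┘ ╶─┐ │
│↓│ │   │   │ │ │       │ │
│ └─┤ ╶─┤ ╷ │ ├─┘ ┌─────┘ │
│↳ ↓│   │ │ │ │   │       │
├─╴ ├─┐ │ └─┤ ╵ ┌─┤ ╶─┬─╴ │
│↓ ↲│ │ │   │   │ │   │   │
│ ┌─┘ ╵ └─╴ ├───┤ └─┐ └─┐ │
│↓│         │   │   │   │ │
│ └───┬───╴ │ ╷ ╵ ┌─┴─┐ └─┤
│↳ → ↓│     │ │   │↱ ↓│   │
├───┐ └─┐ ╶─┘ ├─╴ │ ╷ └─╴ │
│   │↳ ↓│     │   │↑│↳ → ↓│
│ ╷ └─┐ ├─╴ ┌─┴───┘ ├───╴ │
│ │   │↓│   │↱ → → ↑│↓ ← ↲│
├─┴─╴ │ └─┬─┘ ┌───┬─┘ ┌───┤
│     │↳ ↓│↱ ↑│   │↓ ↲│   │
│ ╶───┴─╴ │ ┌─┘ ╷ │ ┌─┘ ╷ │
│↓ ← ← ← ↲│↑│   │ │↓│   │ │
│ ┌─────┬─┘ │ ╶─┼─┘ │ ╶─┤ │
│↓│↱ → ↓│  ↑│   │↓ ↲│   │ │
│ │ ╶─┐ └─┐ └─┐ │ ╶─┴─┐ │ │
│↓│↑ ↰│↳ ↓│↑ ↰│ │↳ → ↓│ │ │
│ └─╴ ├─╴ └─╴ │ └───╴ └─┘ │
│↳ → ↑│  ↳ → ↑│      ↳ → B│
└─────┴───────┴───────────┘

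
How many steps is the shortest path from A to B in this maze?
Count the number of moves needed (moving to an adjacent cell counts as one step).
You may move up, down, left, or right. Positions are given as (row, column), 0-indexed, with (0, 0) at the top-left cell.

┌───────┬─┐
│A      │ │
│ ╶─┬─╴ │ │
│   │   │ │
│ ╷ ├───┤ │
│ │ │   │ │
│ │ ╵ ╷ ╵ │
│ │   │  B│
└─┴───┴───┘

Using BFS to find shortest path:
Start: (0, 0), End: (3, 4)
Path found:
(0,0) → (1,0) → (1,1) → (2,1) → (3,1) → (3,2) → (2,2) → (2,3) → (3,3) → (3,4)
Number of steps: 9

Solution:

┌───────┬─┐
│A      │ │
│ ╶─┬─╴ │ │
│↳ ↓│   │ │
│ ╷ ├───┤ │
│ │↓│↱ ↓│ │
│ │ ╵ ╷ ╵ │
│ │↳ ↑│↳ B│
└─┴───┴───┘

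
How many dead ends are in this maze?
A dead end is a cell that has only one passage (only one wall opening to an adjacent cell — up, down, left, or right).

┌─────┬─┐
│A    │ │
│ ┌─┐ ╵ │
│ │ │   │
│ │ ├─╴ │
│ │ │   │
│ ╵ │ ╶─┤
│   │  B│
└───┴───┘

Checking each cell for number of passages:

Dead ends found at positions:
  (0, 3)
  (1, 1)
  (3, 3)
Total dead ends: 3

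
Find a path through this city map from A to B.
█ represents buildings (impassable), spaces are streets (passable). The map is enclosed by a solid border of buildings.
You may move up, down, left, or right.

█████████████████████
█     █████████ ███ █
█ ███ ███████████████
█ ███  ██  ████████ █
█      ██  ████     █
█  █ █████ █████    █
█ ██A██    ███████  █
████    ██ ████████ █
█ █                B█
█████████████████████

Finding the shortest path from A to B:
Movement: cardinal only
Path length: 17 steps
Directions: down → down → right → right → right → right → right → right → right → right → right → right → right → right → right → right → right

Solution:

█████████████████████
█     █████████ ███ █
█ ███ ███████████████
█ ███  ██  ████████ █
█      ██  ████     █
█  █ █████ █████    █
█ ██A██    ███████  █
████↓   ██ ████████ █
█ █ ↳→→→→→→→→→→→→→→B█
█████████████████████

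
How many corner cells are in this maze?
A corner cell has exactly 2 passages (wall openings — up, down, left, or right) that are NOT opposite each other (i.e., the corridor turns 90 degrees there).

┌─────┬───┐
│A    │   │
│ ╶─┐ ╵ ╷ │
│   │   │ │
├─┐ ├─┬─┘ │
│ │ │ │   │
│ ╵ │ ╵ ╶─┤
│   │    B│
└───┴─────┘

Counting corner cells (2 non-opposite passages):
Total corners: 13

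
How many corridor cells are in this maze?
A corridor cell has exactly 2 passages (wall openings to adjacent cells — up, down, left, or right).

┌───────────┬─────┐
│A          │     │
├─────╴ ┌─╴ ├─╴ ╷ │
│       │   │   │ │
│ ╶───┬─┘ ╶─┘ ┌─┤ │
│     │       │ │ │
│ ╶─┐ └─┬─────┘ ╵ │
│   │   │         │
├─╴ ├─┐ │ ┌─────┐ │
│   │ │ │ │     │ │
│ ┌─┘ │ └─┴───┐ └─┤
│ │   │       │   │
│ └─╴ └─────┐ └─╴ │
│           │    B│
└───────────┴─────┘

Counting cells with exactly 2 passages:
Total corridor cells: 45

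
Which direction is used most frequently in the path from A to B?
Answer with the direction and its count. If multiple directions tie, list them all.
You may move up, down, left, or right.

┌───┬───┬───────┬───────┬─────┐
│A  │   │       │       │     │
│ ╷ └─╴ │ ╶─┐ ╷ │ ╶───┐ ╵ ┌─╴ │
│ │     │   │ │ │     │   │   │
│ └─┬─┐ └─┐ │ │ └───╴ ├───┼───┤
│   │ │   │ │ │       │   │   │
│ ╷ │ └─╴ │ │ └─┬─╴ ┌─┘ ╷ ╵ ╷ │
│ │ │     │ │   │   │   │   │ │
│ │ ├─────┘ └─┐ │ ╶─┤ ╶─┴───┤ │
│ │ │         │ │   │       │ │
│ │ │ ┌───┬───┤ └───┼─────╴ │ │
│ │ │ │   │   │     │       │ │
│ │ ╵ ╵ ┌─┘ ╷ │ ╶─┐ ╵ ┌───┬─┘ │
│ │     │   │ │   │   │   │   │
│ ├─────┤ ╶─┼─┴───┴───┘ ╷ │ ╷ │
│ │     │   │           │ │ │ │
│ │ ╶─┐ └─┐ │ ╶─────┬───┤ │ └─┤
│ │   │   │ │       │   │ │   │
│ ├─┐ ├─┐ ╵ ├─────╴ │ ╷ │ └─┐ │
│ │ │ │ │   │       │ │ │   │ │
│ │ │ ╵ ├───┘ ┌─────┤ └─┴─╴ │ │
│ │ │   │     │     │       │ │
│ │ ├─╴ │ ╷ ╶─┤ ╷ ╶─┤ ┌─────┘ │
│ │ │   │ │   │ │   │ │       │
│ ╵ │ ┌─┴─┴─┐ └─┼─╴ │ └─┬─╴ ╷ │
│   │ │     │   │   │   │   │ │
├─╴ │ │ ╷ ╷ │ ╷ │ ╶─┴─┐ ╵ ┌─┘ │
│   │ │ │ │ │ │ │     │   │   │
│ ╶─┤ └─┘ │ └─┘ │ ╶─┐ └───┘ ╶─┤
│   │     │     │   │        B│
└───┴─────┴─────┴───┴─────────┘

Directions: down, down, right, down, down, down, down, right, up, up, right, right, right, up, up, up, left, up, right, right, down, down, down, right, down, down, right, right, down, right, up, right, right, right, up, left, left, left, up, right, up, right, down, right, up, right, down, down, down, down, left, down, down, right, down, down, down, down, down, left, down, right
Counts: {'down': 25, 'right': 20, 'up': 11, 'left': 6}
Most common: down (25 times)

Solution:

┌───┬───┬───────┬───────┬─────┐
│A  │   │↱ → ↓  │       │     │
│ ╷ └─╴ │ ╶─┐ ╷ │ ╶───┐ ╵ ┌─╴ │
│↓│     │↑ ↰│↓│ │     │   │   │
│ └─┬─┐ └─┐ │ │ └───╴ ├───┼───┤
│↳ ↓│ │   │↑│↓│       │↱ ↓│↱ ↓│
│ ╷ │ └─╴ │ │ └─┬─╴ ┌─┘ ╷ ╵ ╷ │
│ │↓│     │↑│↳ ↓│   │↱ ↑│↳ ↑│↓│
│ │ ├─────┘ └─┐ │ ╶─┤ ╶─┴───┤ │
│ │↓│↱ → → ↑  │↓│   │↑ ← ← ↰│↓│
│ │ │ ┌───┬───┤ └───┼─────╴ │ │
│ │↓│↑│   │   │↳ → ↓│↱ → → ↑│↓│
│ │ ╵ ╵ ┌─┘ ╷ │ ╶─┐ ╵ ┌───┬─┘ │
│ │↳ ↑  │   │ │   │↳ ↑│   │↓ ↲│
│ ├─────┤ ╶─┼─┴───┴───┘ ╷ │ ╷ │
│ │     │   │           │ │↓│ │
│ │ ╶─┐ └─┐ │ ╶─────┬───┤ │ └─┤
│ │   │   │ │       │   │ │↳ ↓│
│ ├─┐ ├─┐ ╵ ├─────╴ │ ╷ │ └─┐ │
│ │ │ │ │   │       │ │ │   │↓│
│ │ │ ╵ ├───┘ ┌─────┤ └─┴─╴ │ │
│ │ │   │     │     │       │↓│
│ │ ├─╴ │ ╷ ╶─┤ ╷ ╶─┤ ┌─────┘ │
│ │ │   │ │   │ │   │ │      ↓│
│ ╵ │ ┌─┴─┴─┐ └─┼─╴ │ └─┬─╴ ╷ │
│   │ │     │   │   │   │   │↓│
├─╴ │ │ ╷ ╷ │ ╷ │ ╶─┴─┐ ╵ ┌─┘ │
│   │ │ │ │ │ │ │     │   │↓ ↲│
│ ╶─┤ └─┘ │ └─┘ │ ╶─┐ └───┘ ╶─┤
│   │     │     │   │      ↳ B│
└───┴─────┴─────┴───┴─────────┘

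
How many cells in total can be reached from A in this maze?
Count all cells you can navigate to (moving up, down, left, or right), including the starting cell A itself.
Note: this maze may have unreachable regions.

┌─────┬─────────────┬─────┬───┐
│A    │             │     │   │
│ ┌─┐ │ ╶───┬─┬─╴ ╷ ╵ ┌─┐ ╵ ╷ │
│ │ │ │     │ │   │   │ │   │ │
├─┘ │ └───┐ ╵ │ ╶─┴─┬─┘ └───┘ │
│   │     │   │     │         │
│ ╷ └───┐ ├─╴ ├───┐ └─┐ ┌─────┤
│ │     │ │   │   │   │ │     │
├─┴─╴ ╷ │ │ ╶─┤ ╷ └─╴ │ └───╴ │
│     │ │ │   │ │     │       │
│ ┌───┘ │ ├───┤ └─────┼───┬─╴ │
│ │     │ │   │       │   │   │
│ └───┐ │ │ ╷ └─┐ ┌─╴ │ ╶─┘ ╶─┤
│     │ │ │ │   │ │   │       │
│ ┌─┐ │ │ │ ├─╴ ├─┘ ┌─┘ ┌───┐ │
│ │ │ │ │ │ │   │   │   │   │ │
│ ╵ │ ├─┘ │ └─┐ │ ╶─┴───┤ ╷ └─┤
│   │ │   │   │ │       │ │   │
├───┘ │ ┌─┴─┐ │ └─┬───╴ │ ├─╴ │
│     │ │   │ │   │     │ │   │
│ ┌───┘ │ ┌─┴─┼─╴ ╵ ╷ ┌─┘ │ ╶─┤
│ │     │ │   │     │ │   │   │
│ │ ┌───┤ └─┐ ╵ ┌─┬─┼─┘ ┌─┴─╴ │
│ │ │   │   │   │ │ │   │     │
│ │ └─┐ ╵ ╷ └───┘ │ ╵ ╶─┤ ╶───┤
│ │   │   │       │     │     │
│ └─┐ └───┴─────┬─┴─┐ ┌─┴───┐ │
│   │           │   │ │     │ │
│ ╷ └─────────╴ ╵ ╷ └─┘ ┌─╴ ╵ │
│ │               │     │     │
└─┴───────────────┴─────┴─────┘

Using BFS/flood-fill to find all reachable cells from A:
Maze size: 15 × 15 = 225 total cells
117 cell(s) are walled off and cannot be reached from A.
Reachable cells: 108

Reachable region (· marks reachable cells):

┌─────┬─────────────┬─────┬───┐
│A · ·│             │     │   │
│ ┌─┐ │ ╶───┬─┬─╴ ╷ ╵ ┌─┐ ╵ ╷ │
│·│·│·│     │ │   │   │ │   │ │
├─┘ │ └───┐ ╵ │ ╶─┴─┬─┘ └───┘ │
│· ·│· · ·│   │     │         │
│ ╷ └───┐ ├─╴ ├───┐ └─┐ ┌─────┤
│·│· · ·│·│   │   │   │ │     │
├─┴─╴ ╷ │ │ ╶─┤ ╷ └─╴ │ └───╴ │
│· · ·│·│·│   │ │     │       │
│ ┌───┘ │ ├───┤ └─────┼───┬─╴ │
│·│· · ·│·│   │       │   │   │
│ └───┐ │ │ ╷ └─┐ ┌─╴ │ ╶─┘ ╶─┤
│· · ·│·│·│ │   │ │   │       │
│ ┌─┐ │ │ │ ├─╴ ├─┘ ┌─┘ ┌───┐ │
│·│·│·│·│·│ │   │   │   │· ·│ │
│ ╵ │ ├─┘ │ └─┐ │ ╶─┴───┤ ╷ └─┤
│· ·│·│· ·│   │ │       │·│· ·│
├───┘ │ ┌─┴─┐ │ └─┬───╴ │ ├─╴ │
│· · ·│·│   │ │   │     │·│· ·│
│ ┌───┘ │ ┌─┴─┼─╴ ╵ ╷ ┌─┘ │ ╶─┤
│·│· · ·│ │   │     │ │· ·│· ·│
│ │ ┌───┤ └─┐ ╵ ┌─┬─┼─┘ ┌─┴─╴ │
│·│·│   │   │   │ │·│· ·│· · ·│
│ │ └─┐ ╵ ╷ └───┘ │ ╵ ╶─┤ ╶───┤
│·│· ·│   │       │· · ·│· · ·│
│ └─┐ └───┴─────┬─┴─┐ ┌─┴───┐ │
│· ·│· · · · · ·│· ·│·│· · ·│·│
│ ╷ └─────────╴ ╵ ╷ └─┘ ┌─╴ ╵ │
│·│· · · · · · · ·│· · ·│· · ·│
└─┴───────────────┴─────┴─────┘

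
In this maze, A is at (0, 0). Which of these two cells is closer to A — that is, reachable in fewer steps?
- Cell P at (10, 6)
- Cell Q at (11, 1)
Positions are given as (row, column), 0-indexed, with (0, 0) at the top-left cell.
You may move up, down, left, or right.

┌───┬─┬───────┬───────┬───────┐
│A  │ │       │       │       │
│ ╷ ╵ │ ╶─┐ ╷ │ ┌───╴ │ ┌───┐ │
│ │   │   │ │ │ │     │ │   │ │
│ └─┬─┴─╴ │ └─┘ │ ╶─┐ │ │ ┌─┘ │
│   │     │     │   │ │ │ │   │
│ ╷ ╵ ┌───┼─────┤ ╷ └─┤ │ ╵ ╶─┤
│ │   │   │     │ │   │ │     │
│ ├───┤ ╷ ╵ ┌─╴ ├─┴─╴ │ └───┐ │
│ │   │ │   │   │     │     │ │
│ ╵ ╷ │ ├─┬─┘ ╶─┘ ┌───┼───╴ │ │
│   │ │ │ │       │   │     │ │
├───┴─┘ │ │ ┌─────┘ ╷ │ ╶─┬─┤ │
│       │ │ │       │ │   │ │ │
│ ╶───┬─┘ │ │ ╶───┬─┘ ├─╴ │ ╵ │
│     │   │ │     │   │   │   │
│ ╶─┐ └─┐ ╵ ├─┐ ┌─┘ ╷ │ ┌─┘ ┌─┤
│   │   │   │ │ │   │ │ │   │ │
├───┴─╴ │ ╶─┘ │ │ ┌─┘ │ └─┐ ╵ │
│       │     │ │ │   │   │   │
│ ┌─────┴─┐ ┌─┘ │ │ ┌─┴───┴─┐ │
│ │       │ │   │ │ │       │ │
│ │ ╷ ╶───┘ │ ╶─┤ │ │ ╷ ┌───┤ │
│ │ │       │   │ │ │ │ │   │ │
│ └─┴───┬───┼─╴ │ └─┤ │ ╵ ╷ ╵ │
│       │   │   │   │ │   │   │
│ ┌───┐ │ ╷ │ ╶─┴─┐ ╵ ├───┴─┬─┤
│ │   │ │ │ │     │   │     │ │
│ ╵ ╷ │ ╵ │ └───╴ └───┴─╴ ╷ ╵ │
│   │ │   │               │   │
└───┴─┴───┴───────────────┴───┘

Shortest path A → P at (10, 6): 84 steps
Shortest path A → Q at (11, 1): 50 steps

Q is closer (50 steps vs 84 steps).

Path to P:

┌───┬─┬───────┬───────┬───────┐
│A  │ │↱ → ↓  │↱ → → ↓│       │
│ ╷ ╵ │ ╶─┐ ╷ │ ┌───╴ │ ┌───┐ │
│↓│   │↑ ↰│↓│ │↑│↓ ← ↲│ │   │ │
│ └─┬─┴─╴ │ └─┘ │ ╶─┐ │ │ ┌─┘ │
│↳ ↓│↱ → ↑│↳ → ↑│↳ ↓│ │ │ │   │
│ ╷ ╵ ┌───┼─────┤ ╷ └─┤ │ ╵ ╶─┤
│ │↳ ↑│↓ ↰│↓ ← ↰│ │↳ ↓│ │     │
│ ├───┤ ╷ ╵ ┌─╴ ├─┴─╴ │ └───┐ │
│ │   │↓│↑ ↲│↱ ↑│↓ ← ↲│     │ │
│ ╵ ╷ │ ├─┬─┘ ╶─┘ ┌───┼───╴ │ │
│   │ │↓│ │  ↑ ← ↲│   │     │ │
├───┴─┘ │ │ ┌─────┘ ╷ │ ╶─┬─┤ │
│↓ ← ← ↲│ │ │       │ │   │ │ │
│ ╶───┬─┘ │ │ ╶───┬─┘ ├─╴ │ ╵ │
│↳ → ↓│   │ │     │   │   │   │
│ ╶─┐ └─┐ ╵ ├─┐ ┌─┘ ╷ │ ┌─┘ ┌─┤
│   │↳ ↓│   │ │ │   │ │ │   │ │
├───┴─╴ │ ╶─┘ │ │ ┌─┘ │ └─┐ ╵ │
│↓ ← ← ↲│     │ │ │   │   │   │
│ ┌─────┴─┐ ┌─┘ │ │ ┌─┴───┴─┐ │
│↓│       │ │P  │ │ │       │ │
│ │ ╷ ╶───┘ │ ╶─┤ │ │ ╷ ┌───┤ │
│↓│ │       │↑ ↰│ │ │ │ │   │ │
│ └─┴───┬───┼─╴ │ └─┤ │ ╵ ╷ ╵ │
│↳ → → ↓│↱ ↓│↱ ↑│   │ │   │   │
│ ┌───┐ │ ╷ │ ╶─┴─┐ ╵ ├───┴─┬─┤
│ │   │↓│↑│↓│↑ ← ↰│   │     │ │
│ ╵ ╷ │ ╵ │ └───╴ └───┴─╴ ╷ ╵ │
│   │ │↳ ↑│↳ → → ↑        │   │
└───┴─┴───┴───────────────┴───┘

Path to Q:

┌───┬─┬───────┬───────┬───────┐
│A  │ │↱ → ↓  │↱ → → ↓│       │
│ ╷ ╵ │ ╶─┐ ╷ │ ┌───╴ │ ┌───┐ │
│↓│   │↑ ↰│↓│ │↑│↓ ← ↲│ │   │ │
│ └─┬─┴─╴ │ └─┘ │ ╶─┐ │ │ ┌─┘ │
│↳ ↓│↱ → ↑│↳ → ↑│↳ ↓│ │ │ │   │
│ ╷ ╵ ┌───┼─────┤ ╷ └─┤ │ ╵ ╶─┤
│ │↳ ↑│   │     │ │↳ ↓│ │     │
│ ├───┤ ╷ ╵ ┌─╴ ├─┴─╴ │ └───┐ │
│ │   │ │   │   │↓ ← ↲│     │ │
│ ╵ ╷ │ ├─┬─┘ ╶─┘ ┌───┼───╴ │ │
│   │ │ │ │↓ ← ← ↲│   │     │ │
├───┴─┘ │ │ ┌─────┘ ╷ │ ╶─┬─┤ │
│       │ │↓│       │ │   │ │ │
│ ╶───┬─┘ │ │ ╶───┬─┘ ├─╴ │ ╵ │
│     │   │↓│     │   │   │   │
│ ╶─┐ └─┐ ╵ ├─┐ ┌─┘ ╷ │ ┌─┘ ┌─┤
│   │   │↓ ↲│ │ │   │ │ │   │ │
├───┴─╴ │ ╶─┘ │ │ ┌─┘ │ └─┐ ╵ │
│       │↳ ↓  │ │ │   │   │   │
│ ┌─────┴─┐ ┌─┘ │ │ ┌─┴───┴─┐ │
│ │↓ ↰    │↓│   │ │ │       │ │
│ │ ╷ ╶───┘ │ ╶─┤ │ │ ╷ ┌───┤ │
│ │Q│↑ ← ← ↲│   │ │ │ │ │   │ │
│ └─┴───┬───┼─╴ │ └─┤ │ ╵ ╷ ╵ │
│       │   │   │   │ │   │   │
│ ┌───┐ │ ╷ │ ╶─┴─┐ ╵ ├───┴─┬─┤
│ │   │ │ │ │     │   │     │ │
│ ╵ ╷ │ ╵ │ └───╴ └───┴─╴ ╷ ╵ │
│   │ │   │               │   │
└───┴─┴───┴───────────────┴───┘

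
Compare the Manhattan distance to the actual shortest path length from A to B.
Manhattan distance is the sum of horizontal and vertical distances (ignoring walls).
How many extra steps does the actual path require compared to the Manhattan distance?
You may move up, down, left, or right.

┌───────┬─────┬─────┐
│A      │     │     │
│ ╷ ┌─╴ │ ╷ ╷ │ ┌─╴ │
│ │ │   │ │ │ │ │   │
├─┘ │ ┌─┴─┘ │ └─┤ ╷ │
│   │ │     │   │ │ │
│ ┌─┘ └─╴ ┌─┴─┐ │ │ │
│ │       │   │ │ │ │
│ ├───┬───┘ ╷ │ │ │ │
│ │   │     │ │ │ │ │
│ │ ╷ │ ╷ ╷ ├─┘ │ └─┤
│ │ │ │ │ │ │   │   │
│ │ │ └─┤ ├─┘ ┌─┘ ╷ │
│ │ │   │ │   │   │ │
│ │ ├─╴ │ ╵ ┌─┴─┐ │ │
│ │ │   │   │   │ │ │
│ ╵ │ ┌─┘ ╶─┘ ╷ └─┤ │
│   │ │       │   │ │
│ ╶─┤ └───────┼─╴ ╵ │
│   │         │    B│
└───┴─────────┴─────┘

Manhattan distance: |9 - 0| + |9 - 0| = 18
Actual path length: 34
Extra steps: 34 - 18 = 16

Solution:

┌───────┬─────┬─────┐
│A → → ↓│  ↱ ↓│     │
│ ╷ ┌─╴ │ ╷ ╷ │ ┌─╴ │
│ │ │↓ ↲│ │↑│↓│ │   │
├─┘ │ ┌─┴─┘ │ └─┤ ╷ │
│   │↓│  ↱ ↑│↳ ↓│ │ │
│ ┌─┘ └─╴ ┌─┴─┐ │ │ │
│ │  ↳ → ↑│   │↓│ │ │
│ ├───┬───┘ ╷ │ │ │ │
│ │   │     │ │↓│ │ │
│ │ ╷ │ ╷ ╷ ├─┘ │ └─┤
│ │ │ │ │ │ │↓ ↲│   │
│ │ │ └─┤ ├─┘ ┌─┘ ╷ │
│ │ │   │ │↓ ↲│   │ │
│ │ ├─╴ │ ╵ ┌─┴─┐ │ │
│ │ │   │↓ ↲│↱ ↓│ │ │
│ ╵ │ ┌─┘ ╶─┘ ╷ └─┤ │
│   │ │  ↳ → ↑│↳ ↓│ │
│ ╶─┤ └───────┼─╴ ╵ │
│   │         │  ↳ B│
└───┴─────────┴─────┘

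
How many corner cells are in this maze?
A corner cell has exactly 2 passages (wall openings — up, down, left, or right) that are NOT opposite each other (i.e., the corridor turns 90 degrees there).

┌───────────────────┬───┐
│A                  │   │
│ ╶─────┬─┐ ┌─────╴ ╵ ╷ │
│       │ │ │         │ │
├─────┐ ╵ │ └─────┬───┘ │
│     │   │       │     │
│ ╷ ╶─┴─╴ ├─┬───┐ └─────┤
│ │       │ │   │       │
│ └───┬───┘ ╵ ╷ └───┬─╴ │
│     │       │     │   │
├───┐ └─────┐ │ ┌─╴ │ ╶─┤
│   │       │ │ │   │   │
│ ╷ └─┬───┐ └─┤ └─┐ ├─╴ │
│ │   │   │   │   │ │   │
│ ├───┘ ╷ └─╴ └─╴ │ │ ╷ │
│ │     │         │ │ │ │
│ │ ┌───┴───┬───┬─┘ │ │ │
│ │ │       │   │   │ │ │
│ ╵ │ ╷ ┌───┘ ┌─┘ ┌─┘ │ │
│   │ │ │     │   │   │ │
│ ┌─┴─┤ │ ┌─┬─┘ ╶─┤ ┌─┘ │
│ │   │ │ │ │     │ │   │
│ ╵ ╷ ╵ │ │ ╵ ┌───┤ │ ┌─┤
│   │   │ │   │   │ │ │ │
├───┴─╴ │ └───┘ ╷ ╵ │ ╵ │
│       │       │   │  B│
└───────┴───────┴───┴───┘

Counting corner cells (2 non-opposite passages):
Total corners: 71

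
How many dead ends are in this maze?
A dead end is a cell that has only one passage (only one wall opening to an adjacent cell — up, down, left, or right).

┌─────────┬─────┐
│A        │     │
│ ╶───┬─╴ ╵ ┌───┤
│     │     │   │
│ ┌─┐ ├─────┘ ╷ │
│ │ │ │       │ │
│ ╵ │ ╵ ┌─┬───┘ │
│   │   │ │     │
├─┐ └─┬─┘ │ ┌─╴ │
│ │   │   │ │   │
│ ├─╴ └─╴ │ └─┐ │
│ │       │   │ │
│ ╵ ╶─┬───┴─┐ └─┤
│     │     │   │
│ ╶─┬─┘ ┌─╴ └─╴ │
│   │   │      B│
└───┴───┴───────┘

Checking each cell for number of passages:

Dead ends found at positions:
  (0, 7)
  (1, 3)
  (2, 1)
  (3, 4)
  (4, 0)
  (4, 3)
  (4, 6)
  (5, 7)
  (6, 2)
  (7, 1)
  (7, 2)
  (7, 4)
Total dead ends: 12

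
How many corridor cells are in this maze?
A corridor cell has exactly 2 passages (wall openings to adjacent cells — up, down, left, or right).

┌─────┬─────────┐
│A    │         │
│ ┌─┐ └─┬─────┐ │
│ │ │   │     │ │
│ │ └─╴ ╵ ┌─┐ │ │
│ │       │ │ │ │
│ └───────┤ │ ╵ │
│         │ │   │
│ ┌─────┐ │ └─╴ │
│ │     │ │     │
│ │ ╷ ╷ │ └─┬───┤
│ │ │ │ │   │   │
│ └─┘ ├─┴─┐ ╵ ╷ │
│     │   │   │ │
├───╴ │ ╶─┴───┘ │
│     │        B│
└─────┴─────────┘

Counting cells with exactly 2 passages:
Total corridor cells: 52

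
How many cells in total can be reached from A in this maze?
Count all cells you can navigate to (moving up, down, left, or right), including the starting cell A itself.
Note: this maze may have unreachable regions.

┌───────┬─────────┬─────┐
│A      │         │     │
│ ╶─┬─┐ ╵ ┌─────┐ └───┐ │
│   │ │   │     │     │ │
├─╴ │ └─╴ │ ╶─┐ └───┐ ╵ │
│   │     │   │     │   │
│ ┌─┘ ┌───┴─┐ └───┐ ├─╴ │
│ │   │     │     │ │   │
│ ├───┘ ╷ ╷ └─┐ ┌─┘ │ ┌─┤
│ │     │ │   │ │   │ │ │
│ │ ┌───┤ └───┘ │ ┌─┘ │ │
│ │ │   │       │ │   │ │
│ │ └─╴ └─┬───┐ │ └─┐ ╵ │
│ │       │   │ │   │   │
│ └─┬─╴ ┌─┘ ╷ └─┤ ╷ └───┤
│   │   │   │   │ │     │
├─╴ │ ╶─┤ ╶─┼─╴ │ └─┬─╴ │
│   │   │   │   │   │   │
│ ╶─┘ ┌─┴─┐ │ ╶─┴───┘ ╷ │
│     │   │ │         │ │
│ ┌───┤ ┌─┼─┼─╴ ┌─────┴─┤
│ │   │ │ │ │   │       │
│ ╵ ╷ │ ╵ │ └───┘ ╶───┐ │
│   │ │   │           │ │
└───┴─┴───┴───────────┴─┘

Using BFS/flood-fill to find all reachable cells from A:
Maze size: 12 × 12 = 144 total cells
18 cell(s) are walled off and cannot be reached from A.
Reachable cells: 126

Reachable region (· marks reachable cells):

┌───────┬─────────┬─────┐
│A · · ·│· · · · ·│· · ·│
│ ╶─┬─┐ ╵ ┌─────┐ └───┐ │
│· ·│·│· ·│· · ·│· · ·│·│
├─╴ │ └─╴ │ ╶─┐ └───┐ ╵ │
│· ·│· · ·│· ·│· · ·│· ·│
│ ┌─┘ ┌───┴─┐ └───┐ ├─╴ │
│·│· ·│· · ·│· · ·│·│· ·│
│ ├───┘ ╷ ╷ └─┐ ┌─┘ │ ┌─┤
│·│· · ·│·│· ·│·│· ·│·│·│
│ │ ┌───┤ └───┘ │ ┌─┘ │ │
│·│·│· ·│· · · ·│·│· ·│·│
│ │ └─╴ └─┬───┐ │ └─┐ ╵ │
│·│· · · ·│· ·│·│· ·│· ·│
│ └─┬─╴ ┌─┘ ╷ └─┤ ╷ └───┤
│· ·│· ·│· ·│· ·│·│· · ·│
├─╴ │ ╶─┤ ╶─┼─╴ │ └─┬─╴ │
│· ·│· ·│· ·│· ·│· ·│· ·│
│ ╶─┘ ┌─┴─┐ │ ╶─┴───┘ ╷ │
│· · ·│   │·│· · · · ·│·│
│ ┌───┤ ┌─┼─┼─╴ ┌─────┴─┤
│·│· ·│ │ │ │· ·│       │
│ ╵ ╷ │ ╵ │ └───┘ ╶───┐ │
│· ·│·│   │           │ │
└───┴─┴───┴───────────┴─┘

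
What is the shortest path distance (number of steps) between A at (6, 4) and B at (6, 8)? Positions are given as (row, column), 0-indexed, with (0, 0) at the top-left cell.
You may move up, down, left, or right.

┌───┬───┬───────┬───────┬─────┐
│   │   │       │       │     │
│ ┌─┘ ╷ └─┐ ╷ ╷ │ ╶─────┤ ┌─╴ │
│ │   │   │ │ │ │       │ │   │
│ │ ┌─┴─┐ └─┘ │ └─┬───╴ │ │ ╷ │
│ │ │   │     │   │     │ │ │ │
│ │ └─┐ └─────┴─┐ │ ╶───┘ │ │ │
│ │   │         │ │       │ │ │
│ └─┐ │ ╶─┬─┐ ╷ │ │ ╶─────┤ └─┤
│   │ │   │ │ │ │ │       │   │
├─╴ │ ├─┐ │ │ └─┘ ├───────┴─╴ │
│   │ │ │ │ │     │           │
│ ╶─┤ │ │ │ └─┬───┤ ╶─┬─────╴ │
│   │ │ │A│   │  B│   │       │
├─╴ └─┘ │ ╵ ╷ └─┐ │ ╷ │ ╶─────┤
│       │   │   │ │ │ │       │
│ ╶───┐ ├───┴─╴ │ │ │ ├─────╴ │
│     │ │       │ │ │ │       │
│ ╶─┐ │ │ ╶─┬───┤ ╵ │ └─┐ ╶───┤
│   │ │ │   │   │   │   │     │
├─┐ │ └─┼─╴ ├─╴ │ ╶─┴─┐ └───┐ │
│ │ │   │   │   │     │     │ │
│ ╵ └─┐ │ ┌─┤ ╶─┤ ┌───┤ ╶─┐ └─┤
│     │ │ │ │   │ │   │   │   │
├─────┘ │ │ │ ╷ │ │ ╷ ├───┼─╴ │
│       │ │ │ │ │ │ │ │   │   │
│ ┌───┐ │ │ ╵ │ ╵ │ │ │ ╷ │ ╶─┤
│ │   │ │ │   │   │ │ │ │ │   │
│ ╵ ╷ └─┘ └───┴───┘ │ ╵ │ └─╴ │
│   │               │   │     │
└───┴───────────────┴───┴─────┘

Finding path from (6, 4) to (6, 8):
Path: (6,4) → (7,4) → (7,5) → (6,5) → (6,6) → (7,6) → (7,7) → (8,7) → (8,6) → (8,5) → (8,4) → (9,4) → (9,5) → (10,5) → (10,4) → (11,4) → (12,4) → (13,4) → (14,4) → (14,5) → (14,6) → (14,7) → (14,8) → (14,9) → (13,9) → (12,9) → (11,9) → (11,10) → (12,10) → (13,10) → (14,10) → (14,11) → (13,11) → (12,11) → (12,12) → (13,12) → (14,12) → (14,13) → (14,14) → (13,14) → (13,13) → (12,13) → (12,14) → (11,14) → (11,13) → (10,13) → (10,12) → (10,11) → (9,11) → (9,10) → (8,10) → (7,10) → (6,10) → (6,9) → (7,9) → (8,9) → (9,9) → (9,8) → (8,8) → (7,8) → (6,8)
Distance: 60 steps

Solution:

┌───┬───┬───────┬───────┬─────┐
│   │   │       │       │     │
│ ┌─┘ ╷ └─┐ ╷ ╷ │ ╶─────┤ ┌─╴ │
│ │   │   │ │ │ │       │ │   │
│ │ ┌─┴─┐ └─┘ │ └─┬───╴ │ │ ╷ │
│ │ │   │     │   │     │ │ │ │
│ │ └─┐ └─────┴─┐ │ ╶───┘ │ │ │
│ │   │         │ │       │ │ │
│ └─┐ │ ╶─┬─┐ ╷ │ │ ╶─────┤ └─┤
│   │ │   │ │ │ │ │       │   │
├─╴ │ ├─┐ │ │ └─┘ ├───────┴─╴ │
│   │ │ │ │ │     │           │
│ ╶─┤ │ │ │ └─┬───┤ ╶─┬─────╴ │
│   │ │ │A│↱ ↓│  B│↓ ↰│       │
├─╴ └─┘ │ ╵ ╷ └─┐ │ ╷ │ ╶─────┤
│       │↳ ↑│↳ ↓│↑│↓│↑│       │
│ ╶───┐ ├───┴─╴ │ │ │ ├─────╴ │
│     │ │↓ ← ← ↲│↑│↓│↑│       │
│ ╶─┐ │ │ ╶─┬───┤ ╵ │ └─┐ ╶───┤
│   │ │ │↳ ↓│   │↑ ↲│↑ ↰│     │
├─┐ │ └─┼─╴ ├─╴ │ ╶─┴─┐ └───┐ │
│ │ │   │↓ ↲│   │     │↑ ← ↰│ │
│ ╵ └─┐ │ ┌─┤ ╶─┤ ┌───┤ ╶─┐ └─┤
│     │ │↓│ │   │ │↱ ↓│   │↑ ↰│
├─────┘ │ │ │ ╷ │ │ ╷ ├───┼─╴ │
│       │↓│ │ │ │ │↑│↓│↱ ↓│↱ ↑│
│ ┌───┐ │ │ ╵ │ ╵ │ │ │ ╷ │ ╶─┤
│ │   │ │↓│   │   │↑│↓│↑│↓│↑ ↰│
│ ╵ ╷ └─┘ └───┴───┘ │ ╵ │ └─╴ │
│   │    ↳ → → → → ↑│↳ ↑│↳ → ↑│
└───┴───────────────┴───┴─────┘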